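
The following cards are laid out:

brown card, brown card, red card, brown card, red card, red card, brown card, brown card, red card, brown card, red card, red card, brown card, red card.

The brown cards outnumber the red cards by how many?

brown cards: 7.
red cards: 7.
7 − 7 = 0.

0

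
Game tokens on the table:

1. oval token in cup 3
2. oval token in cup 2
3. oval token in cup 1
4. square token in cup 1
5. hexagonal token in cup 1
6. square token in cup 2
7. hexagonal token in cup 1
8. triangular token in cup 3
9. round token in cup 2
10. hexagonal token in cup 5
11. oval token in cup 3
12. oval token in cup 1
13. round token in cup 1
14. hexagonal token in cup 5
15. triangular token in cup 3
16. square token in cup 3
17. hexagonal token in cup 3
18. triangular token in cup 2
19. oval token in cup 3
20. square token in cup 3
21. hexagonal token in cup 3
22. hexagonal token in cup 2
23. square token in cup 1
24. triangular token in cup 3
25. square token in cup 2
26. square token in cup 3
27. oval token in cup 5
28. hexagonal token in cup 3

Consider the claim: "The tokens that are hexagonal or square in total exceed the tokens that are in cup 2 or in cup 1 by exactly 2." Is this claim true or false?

tokens that are hexagonal or square: 15.
tokens in cup 2 or in cup 1: 13.
The claim requires 15 − 13 (= 2) to equal 2, which holds.

True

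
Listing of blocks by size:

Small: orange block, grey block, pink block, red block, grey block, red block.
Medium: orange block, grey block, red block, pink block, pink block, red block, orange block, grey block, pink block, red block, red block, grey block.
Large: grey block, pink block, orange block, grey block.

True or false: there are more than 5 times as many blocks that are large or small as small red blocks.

False

There are 10 blocks that are large or small.
There are 2 small red blocks.
The claim requires 10 > 5 × 2 = 10, which does not hold.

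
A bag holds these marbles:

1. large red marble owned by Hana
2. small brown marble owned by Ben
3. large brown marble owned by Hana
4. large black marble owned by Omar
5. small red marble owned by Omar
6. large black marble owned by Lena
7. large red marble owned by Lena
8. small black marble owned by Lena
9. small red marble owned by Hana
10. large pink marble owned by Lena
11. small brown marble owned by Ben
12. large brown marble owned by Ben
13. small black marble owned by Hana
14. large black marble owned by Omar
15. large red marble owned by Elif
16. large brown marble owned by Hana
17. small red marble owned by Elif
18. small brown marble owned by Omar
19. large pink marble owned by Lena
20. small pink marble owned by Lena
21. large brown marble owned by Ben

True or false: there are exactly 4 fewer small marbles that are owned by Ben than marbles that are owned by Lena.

Count of small marbles owned by Ben: 2.
Count of marbles owned by Lena: 6.
The claim requires 6 − 2 (= 4) to equal 4, which holds.

True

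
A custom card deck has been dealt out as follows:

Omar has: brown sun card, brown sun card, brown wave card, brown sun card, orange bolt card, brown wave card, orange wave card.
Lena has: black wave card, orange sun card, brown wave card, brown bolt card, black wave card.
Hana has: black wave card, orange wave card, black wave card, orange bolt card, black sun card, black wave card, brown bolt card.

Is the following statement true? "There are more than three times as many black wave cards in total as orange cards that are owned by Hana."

There are 5 black wave cards.
Count of orange cards owned by Hana: 2.
The claim requires 5 > 3 × 2 = 6, which does not hold.

False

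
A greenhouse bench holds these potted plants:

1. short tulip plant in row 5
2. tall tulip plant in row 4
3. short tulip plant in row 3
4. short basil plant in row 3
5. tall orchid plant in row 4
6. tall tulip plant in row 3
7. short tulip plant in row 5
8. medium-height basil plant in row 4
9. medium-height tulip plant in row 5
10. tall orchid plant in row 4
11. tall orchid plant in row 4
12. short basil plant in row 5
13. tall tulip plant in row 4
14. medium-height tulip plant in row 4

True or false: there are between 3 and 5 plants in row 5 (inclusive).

There are 4 plants in row 5.
The claim requires 3 ≤ 4 ≤ 5, which holds.

True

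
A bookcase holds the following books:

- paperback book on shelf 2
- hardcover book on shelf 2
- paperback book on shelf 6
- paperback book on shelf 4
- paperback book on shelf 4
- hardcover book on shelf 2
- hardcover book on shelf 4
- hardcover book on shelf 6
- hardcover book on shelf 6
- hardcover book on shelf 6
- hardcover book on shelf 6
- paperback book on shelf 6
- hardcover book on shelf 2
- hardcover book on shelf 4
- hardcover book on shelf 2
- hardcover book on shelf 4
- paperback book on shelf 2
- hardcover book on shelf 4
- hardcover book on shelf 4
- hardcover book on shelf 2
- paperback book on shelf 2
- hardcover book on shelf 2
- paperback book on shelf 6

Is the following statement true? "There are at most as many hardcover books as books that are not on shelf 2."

False

|hardcover books| = 15.
|books that are not on shelf 2| = 14.
The claim requires 15 ≤ 14, which does not hold.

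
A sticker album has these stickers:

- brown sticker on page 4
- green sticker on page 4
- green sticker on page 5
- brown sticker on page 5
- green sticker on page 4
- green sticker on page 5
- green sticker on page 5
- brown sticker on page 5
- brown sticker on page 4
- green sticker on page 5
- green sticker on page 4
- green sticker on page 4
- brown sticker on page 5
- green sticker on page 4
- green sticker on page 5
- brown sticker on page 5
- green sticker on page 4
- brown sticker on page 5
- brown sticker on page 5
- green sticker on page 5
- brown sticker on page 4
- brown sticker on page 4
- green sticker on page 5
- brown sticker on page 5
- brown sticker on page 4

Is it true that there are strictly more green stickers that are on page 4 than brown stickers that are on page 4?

|green stickers on page 4| = 6.
|brown stickers on page 4| = 5.
The claim requires 6 > 5, which holds.

True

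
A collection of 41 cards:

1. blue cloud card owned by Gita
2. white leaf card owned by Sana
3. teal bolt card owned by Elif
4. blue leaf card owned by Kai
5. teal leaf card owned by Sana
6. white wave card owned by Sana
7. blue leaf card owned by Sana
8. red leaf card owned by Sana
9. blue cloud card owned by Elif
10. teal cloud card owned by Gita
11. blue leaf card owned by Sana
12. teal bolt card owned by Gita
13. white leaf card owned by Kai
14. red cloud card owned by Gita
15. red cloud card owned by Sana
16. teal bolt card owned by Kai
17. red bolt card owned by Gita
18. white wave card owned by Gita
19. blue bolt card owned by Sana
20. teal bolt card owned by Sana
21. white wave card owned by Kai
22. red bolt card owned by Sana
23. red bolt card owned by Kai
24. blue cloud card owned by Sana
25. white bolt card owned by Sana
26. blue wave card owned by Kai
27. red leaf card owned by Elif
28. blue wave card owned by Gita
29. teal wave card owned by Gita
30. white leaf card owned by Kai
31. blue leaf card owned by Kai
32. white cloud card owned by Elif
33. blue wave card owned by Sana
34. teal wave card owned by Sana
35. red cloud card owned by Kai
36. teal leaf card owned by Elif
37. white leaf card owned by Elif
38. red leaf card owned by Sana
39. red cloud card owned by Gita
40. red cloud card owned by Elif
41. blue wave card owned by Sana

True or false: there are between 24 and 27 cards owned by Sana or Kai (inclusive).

|cards owned by Sana or Kai| = 25.
The claim requires 24 ≤ 25 ≤ 27, which holds.

True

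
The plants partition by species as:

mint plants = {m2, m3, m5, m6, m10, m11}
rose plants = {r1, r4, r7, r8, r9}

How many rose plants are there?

5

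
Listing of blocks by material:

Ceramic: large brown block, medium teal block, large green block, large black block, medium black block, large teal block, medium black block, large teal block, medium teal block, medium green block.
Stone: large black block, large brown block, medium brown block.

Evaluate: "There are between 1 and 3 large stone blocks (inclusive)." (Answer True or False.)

True

There are 2 large stone blocks.
The claim requires 1 ≤ 2 ≤ 3, which holds.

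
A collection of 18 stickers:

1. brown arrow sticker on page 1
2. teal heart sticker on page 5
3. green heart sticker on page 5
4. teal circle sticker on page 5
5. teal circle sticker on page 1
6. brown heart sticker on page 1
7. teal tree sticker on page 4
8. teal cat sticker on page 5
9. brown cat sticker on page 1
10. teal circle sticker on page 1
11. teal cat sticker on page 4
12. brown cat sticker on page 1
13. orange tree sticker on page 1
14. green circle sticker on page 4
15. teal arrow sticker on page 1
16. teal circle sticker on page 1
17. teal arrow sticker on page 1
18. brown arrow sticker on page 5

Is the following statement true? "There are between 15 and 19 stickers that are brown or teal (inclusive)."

stickers that are brown or teal: 15.
The claim requires 15 ≤ 15 ≤ 19, which holds.

True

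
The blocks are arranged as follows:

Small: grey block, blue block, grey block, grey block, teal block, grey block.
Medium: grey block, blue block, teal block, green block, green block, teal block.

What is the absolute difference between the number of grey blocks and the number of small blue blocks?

grey blocks: 5. small blue blocks: 1.
|5 − 1| = 5 − 1 = 4.

4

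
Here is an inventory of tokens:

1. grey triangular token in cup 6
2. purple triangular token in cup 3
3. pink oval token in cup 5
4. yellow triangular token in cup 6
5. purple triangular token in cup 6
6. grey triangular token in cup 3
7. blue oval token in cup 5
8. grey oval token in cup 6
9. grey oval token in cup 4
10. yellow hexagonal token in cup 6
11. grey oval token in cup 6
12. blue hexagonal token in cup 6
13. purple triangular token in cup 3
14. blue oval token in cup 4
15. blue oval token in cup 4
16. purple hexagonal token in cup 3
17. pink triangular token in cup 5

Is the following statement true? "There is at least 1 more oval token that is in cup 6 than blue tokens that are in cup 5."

|oval tokens in cup 6| = 2.
|blue tokens in cup 5| = 1.
The claim requires 2 − 1 = 1 ≥ 1, which holds.

True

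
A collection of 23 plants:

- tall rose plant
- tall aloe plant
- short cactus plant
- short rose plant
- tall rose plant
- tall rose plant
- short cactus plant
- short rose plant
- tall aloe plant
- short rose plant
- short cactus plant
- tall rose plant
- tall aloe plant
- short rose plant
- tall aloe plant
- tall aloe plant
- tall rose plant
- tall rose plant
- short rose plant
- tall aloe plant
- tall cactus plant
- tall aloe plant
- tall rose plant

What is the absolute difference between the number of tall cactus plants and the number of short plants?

tall cactus plants: 1. short plants: 8.
|1 − 8| = 8 − 1 = 7.

7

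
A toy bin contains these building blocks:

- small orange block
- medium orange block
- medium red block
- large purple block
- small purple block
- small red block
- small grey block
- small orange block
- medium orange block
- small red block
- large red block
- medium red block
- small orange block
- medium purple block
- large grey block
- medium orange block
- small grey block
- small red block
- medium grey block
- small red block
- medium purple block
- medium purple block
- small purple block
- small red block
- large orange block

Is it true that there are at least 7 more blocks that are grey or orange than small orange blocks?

True

blocks that are grey or orange: 11.
small orange blocks: 3.
The claim requires 11 − 3 = 8 ≥ 7, which holds.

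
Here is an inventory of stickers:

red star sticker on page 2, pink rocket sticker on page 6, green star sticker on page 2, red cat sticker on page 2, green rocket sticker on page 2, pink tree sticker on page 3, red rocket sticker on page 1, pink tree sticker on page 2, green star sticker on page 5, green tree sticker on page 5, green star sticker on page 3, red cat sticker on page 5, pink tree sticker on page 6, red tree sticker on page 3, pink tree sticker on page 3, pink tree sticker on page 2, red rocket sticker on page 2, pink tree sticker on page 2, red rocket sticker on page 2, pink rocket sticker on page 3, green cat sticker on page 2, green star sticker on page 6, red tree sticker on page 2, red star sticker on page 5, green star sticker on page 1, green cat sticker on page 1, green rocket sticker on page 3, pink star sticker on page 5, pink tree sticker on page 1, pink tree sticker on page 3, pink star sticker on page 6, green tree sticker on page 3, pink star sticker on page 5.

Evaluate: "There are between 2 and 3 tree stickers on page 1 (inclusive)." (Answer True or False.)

False

|tree stickers on page 1| = 1.
The claim requires 2 ≤ 1 ≤ 3, which does not hold.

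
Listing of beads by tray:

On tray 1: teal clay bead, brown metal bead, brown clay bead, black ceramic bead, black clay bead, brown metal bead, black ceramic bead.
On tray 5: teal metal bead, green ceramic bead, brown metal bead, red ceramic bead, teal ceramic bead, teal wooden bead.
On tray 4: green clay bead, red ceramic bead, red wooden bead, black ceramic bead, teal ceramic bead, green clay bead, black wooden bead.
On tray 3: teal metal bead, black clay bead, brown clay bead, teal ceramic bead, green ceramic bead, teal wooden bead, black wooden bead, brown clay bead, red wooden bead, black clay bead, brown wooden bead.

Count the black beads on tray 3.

3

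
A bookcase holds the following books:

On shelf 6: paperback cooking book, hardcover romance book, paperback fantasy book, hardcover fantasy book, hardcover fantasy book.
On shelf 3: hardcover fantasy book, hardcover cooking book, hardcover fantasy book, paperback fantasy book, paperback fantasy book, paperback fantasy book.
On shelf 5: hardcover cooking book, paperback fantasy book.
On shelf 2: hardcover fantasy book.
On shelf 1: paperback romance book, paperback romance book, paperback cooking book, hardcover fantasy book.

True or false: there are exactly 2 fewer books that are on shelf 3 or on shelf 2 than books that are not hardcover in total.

True

There are 7 books on shelf 3 or on shelf 2.
There are 9 books that are not hardcover.
The claim requires 9 − 7 (= 2) to equal 2, which holds.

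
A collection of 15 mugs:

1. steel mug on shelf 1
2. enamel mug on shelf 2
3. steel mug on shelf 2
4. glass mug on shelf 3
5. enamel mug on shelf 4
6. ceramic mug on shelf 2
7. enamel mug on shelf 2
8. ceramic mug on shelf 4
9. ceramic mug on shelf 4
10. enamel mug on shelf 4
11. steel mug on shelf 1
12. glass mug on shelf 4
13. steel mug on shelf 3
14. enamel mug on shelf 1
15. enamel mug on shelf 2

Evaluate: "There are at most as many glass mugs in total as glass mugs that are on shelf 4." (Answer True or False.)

glass mugs: 2.
glass mugs on shelf 4: 1.
The claim requires 2 ≤ 1, which does not hold.

False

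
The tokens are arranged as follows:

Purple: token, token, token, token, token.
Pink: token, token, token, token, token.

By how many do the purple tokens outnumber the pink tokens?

purple tokens: 5.
pink tokens: 5.
5 − 5 = 0.

0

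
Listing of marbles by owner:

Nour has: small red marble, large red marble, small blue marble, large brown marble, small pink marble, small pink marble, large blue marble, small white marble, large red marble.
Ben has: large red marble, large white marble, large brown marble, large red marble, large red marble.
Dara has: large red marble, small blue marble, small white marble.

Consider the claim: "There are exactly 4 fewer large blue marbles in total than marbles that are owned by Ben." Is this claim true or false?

True

|large blue marbles| = 1.
|marbles owned by Ben| = 5.
The claim requires 5 − 1 (= 4) to equal 4, which holds.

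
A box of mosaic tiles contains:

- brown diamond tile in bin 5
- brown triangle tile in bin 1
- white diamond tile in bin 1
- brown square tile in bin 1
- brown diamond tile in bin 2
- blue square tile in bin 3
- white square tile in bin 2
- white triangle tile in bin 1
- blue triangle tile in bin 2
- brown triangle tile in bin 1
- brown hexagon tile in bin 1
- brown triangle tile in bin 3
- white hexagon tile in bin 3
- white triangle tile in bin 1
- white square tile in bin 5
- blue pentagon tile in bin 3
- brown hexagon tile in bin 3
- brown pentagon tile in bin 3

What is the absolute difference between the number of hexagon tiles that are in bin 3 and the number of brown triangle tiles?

hexagon tiles in bin 3: 2. brown triangle tiles: 3.
|2 − 3| = 3 − 2 = 1.

1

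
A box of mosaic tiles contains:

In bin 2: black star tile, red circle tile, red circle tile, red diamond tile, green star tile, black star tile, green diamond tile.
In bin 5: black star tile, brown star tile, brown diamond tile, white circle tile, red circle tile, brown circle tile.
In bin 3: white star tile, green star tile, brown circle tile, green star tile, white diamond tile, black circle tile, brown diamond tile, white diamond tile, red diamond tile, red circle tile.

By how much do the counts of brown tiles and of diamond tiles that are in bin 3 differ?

1

brown tiles: 5. diamond tiles in bin 3: 4.
|5 − 4| = 5 − 4 = 1.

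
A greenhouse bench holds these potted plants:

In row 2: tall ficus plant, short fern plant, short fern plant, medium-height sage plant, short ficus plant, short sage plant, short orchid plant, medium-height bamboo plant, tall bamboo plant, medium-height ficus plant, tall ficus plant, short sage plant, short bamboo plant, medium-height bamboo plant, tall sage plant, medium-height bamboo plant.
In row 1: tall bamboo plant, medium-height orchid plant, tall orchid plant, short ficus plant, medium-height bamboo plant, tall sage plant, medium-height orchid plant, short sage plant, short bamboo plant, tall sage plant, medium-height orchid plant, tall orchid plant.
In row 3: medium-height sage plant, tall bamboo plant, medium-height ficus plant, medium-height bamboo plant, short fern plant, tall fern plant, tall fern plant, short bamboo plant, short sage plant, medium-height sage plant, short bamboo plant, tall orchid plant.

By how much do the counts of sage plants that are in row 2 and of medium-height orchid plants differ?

1

sage plants in row 2: 4. medium-height orchid plants: 3.
|4 − 3| = 4 − 3 = 1.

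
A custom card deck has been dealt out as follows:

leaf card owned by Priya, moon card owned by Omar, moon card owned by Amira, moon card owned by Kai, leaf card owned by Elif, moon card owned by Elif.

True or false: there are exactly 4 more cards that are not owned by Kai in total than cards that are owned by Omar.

True

Count of cards that are not owned by Kai: 5.
Count of cards owned by Omar: 1.
The claim requires 5 − 1 (= 4) to equal 4, which holds.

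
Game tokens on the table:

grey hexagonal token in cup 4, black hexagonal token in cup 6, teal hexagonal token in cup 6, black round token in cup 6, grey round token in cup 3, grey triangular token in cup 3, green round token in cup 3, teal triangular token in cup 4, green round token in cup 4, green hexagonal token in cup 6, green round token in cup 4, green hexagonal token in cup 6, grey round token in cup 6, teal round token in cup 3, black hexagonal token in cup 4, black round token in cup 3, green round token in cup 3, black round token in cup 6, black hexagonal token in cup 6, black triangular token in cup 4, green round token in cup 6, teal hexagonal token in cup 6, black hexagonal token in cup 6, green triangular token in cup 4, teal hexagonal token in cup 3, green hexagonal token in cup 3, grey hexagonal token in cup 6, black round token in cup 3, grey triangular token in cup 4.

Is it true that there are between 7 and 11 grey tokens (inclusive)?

grey tokens: 6.
The claim requires 7 ≤ 6 ≤ 11, which does not hold.

False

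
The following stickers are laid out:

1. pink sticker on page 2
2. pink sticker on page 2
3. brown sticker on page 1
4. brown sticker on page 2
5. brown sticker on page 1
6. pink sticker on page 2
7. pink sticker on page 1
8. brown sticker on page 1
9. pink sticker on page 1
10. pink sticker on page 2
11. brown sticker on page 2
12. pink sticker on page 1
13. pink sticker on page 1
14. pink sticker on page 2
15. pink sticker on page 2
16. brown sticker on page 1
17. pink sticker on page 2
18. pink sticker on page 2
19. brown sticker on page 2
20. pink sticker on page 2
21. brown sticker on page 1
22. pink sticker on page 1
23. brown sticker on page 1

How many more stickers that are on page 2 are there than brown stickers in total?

3

stickers on page 2: 12.
brown stickers: 9.
12 − 9 = 3.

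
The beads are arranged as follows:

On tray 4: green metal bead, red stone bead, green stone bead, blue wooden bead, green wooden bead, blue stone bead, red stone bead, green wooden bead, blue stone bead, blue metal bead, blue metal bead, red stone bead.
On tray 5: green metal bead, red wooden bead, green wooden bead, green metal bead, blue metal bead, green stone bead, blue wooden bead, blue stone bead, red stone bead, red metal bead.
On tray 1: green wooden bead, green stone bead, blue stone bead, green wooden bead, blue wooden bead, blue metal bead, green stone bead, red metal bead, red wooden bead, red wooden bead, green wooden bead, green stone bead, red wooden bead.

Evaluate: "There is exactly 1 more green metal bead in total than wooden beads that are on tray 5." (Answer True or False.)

False

There are 3 green metal beads.
There are 3 wooden beads on tray 5.
The claim requires 3 − 3 (= 0) to equal 1, which does not hold.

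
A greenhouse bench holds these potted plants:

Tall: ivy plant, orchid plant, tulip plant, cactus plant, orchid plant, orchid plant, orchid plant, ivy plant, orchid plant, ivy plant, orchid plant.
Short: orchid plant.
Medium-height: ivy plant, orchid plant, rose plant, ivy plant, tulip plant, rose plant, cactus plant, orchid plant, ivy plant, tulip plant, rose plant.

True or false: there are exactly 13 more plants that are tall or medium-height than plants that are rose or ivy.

True

|plants that are tall or medium-height| = 22.
|plants that are rose or ivy| = 9.
The claim requires 22 − 9 (= 13) to equal 13, which holds.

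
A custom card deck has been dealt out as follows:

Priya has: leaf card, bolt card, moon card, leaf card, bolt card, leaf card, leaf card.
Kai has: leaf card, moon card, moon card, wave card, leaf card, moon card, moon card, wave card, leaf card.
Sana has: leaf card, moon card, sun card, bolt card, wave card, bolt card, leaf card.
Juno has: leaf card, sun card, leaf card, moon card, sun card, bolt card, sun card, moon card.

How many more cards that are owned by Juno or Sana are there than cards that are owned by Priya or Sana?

cards owned by Juno or Sana: 15.
cards owned by Priya or Sana: 14.
15 − 14 = 1.

1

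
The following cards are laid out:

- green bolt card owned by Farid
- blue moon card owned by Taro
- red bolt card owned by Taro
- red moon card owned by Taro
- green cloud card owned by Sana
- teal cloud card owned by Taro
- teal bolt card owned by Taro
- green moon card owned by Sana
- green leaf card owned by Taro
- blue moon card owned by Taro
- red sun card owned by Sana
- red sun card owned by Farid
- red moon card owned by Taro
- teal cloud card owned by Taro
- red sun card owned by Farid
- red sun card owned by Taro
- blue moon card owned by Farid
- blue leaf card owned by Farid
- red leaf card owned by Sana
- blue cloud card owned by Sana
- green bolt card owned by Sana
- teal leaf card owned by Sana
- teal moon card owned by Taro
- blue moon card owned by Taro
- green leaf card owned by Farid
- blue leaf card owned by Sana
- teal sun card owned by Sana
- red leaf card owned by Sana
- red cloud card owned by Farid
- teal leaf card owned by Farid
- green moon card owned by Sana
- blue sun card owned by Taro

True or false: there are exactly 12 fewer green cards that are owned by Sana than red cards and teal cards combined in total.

Count of green cards owned by Sana: 4.
red cards: 10; teal cards: 7; combined: 10 + 7 = 17.
The claim requires 17 − 4 (= 13) to equal 12, which does not hold.

False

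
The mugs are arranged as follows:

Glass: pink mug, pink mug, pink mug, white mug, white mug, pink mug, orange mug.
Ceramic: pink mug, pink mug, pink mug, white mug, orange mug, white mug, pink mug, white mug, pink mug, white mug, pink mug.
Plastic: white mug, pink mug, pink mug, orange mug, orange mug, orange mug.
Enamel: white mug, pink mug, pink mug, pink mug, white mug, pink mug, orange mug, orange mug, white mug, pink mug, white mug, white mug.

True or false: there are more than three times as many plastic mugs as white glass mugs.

There are 6 plastic mugs.
There are 2 white glass mugs.
The claim requires 6 > 3 × 2 = 6, which does not hold.

False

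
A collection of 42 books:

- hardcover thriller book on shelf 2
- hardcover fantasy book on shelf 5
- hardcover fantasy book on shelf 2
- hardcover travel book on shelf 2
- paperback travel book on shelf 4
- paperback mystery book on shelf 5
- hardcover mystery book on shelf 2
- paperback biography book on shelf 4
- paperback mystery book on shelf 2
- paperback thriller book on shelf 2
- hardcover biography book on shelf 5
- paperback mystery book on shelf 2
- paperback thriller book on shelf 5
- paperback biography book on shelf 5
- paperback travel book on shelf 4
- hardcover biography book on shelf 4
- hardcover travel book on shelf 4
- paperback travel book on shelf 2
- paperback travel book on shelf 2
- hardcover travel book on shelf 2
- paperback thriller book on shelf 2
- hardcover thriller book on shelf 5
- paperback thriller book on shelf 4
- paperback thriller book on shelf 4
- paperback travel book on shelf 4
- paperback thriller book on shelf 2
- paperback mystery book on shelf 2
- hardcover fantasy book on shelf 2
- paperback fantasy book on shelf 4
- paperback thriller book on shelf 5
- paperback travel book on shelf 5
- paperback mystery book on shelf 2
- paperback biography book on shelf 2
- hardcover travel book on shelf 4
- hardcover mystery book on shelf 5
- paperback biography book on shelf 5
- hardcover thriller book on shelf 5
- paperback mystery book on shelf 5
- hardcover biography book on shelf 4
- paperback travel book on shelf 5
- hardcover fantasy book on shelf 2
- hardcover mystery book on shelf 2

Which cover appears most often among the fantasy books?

Counts by cover (restricted to fantasy books): hardcover 4, paperback 1.
The maximum is 4, held uniquely by hardcover.

hardcover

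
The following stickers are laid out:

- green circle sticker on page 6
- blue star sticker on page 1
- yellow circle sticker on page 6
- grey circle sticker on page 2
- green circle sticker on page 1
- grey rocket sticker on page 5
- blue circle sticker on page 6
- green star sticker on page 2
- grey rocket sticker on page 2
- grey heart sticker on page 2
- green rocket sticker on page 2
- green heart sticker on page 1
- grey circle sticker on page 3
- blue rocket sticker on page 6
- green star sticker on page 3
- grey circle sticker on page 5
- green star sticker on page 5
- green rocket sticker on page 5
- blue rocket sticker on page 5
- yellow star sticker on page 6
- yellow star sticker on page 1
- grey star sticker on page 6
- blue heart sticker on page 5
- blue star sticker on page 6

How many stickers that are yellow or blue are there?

blue: 6; yellow: 3; together 6 + 3 = 9.

9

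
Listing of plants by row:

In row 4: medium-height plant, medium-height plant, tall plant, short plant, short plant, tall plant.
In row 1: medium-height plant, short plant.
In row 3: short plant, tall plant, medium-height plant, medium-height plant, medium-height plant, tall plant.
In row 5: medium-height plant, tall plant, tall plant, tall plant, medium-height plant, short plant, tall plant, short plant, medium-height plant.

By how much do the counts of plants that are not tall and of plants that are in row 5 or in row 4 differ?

plants that are not tall: 15. plants in row 5 or in row 4: 15.
|15 − 15| = 15 − 15 = 0.

0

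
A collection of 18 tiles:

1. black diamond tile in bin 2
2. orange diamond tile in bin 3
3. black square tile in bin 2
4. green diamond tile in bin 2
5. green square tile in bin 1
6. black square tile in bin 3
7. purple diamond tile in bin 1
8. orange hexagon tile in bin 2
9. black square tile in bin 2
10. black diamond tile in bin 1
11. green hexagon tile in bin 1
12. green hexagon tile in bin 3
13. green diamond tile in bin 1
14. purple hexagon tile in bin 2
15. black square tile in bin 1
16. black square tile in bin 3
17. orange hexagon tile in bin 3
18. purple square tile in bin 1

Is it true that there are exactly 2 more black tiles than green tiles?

black tiles: 7.
green tiles: 5.
The claim requires 7 − 5 (= 2) to equal 2, which holds.

True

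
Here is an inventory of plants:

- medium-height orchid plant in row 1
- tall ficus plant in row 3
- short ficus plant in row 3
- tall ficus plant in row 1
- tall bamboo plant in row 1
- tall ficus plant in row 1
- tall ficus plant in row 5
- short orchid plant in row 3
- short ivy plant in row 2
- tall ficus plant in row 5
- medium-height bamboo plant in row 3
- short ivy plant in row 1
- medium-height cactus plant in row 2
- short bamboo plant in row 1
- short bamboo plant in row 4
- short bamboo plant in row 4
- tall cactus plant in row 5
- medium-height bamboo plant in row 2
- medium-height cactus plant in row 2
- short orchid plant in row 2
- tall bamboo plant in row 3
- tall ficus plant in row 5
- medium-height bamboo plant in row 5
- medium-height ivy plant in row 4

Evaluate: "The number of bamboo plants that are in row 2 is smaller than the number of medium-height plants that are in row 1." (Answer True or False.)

False

There is 1 bamboo plant in row 2.
There is 1 medium-height plant in row 1.
The claim requires 1 < 1, which does not hold.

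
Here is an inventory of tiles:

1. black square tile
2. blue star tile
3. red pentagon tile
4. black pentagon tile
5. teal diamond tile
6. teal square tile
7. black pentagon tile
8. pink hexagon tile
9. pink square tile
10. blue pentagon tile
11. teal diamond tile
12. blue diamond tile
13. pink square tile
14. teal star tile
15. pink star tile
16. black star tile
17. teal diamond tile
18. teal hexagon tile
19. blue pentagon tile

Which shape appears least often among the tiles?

Counts by shape: pentagon 5, star 4, diamond 4, square 4, hexagon 2.
The minimum is 2, held uniquely by hexagon.

hexagon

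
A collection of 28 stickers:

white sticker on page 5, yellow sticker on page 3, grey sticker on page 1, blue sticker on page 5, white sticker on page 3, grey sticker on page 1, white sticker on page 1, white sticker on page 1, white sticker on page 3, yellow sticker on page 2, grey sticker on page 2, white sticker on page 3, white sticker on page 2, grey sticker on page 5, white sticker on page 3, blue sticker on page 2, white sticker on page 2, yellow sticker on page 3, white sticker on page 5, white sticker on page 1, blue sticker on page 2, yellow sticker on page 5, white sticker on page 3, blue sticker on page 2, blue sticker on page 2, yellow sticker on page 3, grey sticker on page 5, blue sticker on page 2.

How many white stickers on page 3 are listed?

5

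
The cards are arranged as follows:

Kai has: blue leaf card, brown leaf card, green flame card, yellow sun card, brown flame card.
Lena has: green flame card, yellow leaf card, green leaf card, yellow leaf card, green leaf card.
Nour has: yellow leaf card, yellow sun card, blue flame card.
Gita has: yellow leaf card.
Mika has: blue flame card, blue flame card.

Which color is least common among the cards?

Counts by color: yellow 6, green 4, blue 4, brown 2.
The minimum is 2, held uniquely by brown.

brown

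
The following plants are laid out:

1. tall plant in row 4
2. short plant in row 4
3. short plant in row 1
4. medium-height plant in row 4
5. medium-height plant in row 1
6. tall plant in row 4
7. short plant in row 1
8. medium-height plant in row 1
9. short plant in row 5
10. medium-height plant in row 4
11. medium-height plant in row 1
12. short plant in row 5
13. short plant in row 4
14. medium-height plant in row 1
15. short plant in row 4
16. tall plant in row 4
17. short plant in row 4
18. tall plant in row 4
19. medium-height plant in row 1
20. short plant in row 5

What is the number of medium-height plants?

7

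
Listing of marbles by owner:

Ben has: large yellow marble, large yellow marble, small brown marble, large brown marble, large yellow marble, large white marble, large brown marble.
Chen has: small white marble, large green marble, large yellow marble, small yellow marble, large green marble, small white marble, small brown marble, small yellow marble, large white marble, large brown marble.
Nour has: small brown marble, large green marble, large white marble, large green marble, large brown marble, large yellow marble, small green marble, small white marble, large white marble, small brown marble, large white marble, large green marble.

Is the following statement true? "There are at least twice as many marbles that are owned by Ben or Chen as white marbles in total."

Count of marbles owned by Ben or Chen: 17.
There are 8 white marbles.
The claim requires 17 ≥ 2 × 8 = 16, which holds.

True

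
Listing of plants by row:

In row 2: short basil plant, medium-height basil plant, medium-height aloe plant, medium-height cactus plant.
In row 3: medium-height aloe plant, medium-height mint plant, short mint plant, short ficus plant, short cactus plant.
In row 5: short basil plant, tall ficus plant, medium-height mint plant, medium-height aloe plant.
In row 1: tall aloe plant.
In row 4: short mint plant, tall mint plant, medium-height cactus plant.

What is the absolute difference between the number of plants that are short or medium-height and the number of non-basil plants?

0

plants that are short or medium-height: 14. non-basil plants: 14.
|14 − 14| = 14 − 14 = 0.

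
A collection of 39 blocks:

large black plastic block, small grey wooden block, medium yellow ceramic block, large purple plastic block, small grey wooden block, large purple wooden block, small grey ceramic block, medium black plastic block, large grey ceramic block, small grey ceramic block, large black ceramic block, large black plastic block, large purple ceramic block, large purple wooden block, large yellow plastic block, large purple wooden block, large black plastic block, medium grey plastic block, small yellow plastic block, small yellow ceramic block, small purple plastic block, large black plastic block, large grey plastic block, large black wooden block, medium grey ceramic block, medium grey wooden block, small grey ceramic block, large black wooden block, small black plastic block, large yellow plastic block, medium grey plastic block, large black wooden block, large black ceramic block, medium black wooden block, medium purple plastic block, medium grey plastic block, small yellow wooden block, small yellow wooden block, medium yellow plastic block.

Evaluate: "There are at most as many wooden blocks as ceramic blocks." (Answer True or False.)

There are 12 wooden blocks.
There are 10 ceramic blocks.
The claim requires 12 ≤ 10, which does not hold.

False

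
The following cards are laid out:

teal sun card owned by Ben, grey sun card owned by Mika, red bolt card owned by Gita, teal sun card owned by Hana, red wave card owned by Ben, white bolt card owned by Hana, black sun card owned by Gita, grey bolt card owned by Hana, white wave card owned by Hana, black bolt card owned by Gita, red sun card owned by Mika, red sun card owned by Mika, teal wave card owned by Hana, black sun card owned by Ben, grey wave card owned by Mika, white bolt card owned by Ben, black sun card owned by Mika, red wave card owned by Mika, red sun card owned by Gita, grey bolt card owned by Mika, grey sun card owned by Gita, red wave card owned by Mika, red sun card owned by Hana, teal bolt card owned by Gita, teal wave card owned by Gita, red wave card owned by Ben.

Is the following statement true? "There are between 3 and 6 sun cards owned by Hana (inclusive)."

False

sun cards owned by Hana: 2.
The claim requires 3 ≤ 2 ≤ 6, which does not hold.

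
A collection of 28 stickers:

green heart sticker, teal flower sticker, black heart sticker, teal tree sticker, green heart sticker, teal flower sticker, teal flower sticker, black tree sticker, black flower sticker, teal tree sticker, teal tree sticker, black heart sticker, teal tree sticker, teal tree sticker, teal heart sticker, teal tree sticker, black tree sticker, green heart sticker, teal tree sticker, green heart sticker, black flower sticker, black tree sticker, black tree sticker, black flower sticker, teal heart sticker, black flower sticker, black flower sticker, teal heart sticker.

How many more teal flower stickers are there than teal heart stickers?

teal flower stickers: 3.
teal heart stickers: 3.
3 − 3 = 0.

0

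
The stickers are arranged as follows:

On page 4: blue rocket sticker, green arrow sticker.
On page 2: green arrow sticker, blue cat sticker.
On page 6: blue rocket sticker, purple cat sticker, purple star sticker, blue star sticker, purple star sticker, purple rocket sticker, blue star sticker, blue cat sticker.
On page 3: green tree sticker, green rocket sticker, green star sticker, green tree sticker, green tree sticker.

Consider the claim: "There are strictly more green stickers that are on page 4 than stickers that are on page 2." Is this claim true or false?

False

There is 1 green sticker on page 4.
There are 2 stickers on page 2.
The claim requires 1 > 2, which does not hold.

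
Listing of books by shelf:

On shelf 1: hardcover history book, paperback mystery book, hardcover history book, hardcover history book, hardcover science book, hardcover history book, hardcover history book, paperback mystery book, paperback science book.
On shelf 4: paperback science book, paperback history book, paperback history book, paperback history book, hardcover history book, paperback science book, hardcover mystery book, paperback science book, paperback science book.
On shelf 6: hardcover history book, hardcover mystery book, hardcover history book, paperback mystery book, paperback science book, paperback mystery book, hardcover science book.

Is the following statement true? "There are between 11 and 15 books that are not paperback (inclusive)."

books that are not paperback: 12.
The claim requires 11 ≤ 12 ≤ 15, which holds.

True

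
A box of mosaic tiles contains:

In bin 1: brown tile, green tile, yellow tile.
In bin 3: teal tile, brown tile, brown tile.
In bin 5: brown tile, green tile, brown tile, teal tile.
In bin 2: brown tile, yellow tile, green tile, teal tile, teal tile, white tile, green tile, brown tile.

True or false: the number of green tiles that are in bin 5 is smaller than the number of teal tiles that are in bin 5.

There is 1 green tile in bin 5.
There is 1 teal tile in bin 5.
The claim requires 1 < 1, which does not hold.

False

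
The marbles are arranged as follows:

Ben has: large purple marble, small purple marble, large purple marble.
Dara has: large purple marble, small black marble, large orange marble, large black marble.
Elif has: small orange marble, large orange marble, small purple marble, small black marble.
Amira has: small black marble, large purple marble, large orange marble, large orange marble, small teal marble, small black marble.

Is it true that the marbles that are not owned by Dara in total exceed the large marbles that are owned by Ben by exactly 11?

|marbles that are not owned by Dara| = 13.
|large marbles owned by Ben| = 2.
The claim requires 13 − 2 (= 11) to equal 11, which holds.

True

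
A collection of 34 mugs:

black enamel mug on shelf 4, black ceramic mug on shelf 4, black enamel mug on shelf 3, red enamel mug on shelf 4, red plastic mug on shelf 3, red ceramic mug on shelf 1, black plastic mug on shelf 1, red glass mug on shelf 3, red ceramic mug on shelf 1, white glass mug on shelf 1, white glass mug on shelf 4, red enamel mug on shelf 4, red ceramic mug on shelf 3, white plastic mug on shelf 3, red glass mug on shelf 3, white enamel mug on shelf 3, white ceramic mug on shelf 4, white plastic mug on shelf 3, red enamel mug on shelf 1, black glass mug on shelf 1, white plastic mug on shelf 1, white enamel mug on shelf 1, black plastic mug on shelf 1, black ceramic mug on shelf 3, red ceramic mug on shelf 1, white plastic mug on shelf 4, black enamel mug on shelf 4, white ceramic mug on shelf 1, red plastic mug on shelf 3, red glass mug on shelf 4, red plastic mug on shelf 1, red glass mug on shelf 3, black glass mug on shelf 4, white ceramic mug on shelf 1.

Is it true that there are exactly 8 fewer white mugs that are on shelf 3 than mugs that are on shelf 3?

There are 3 white mugs on shelf 3.
There are 11 mugs on shelf 3.
The claim requires 11 − 3 (= 8) to equal 8, which holds.

True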